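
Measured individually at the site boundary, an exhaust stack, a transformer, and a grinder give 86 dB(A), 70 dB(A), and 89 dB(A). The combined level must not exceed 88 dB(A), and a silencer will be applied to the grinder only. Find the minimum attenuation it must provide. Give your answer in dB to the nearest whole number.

The untreated sources together contribute 10^(86/10) + 10^(70/10) = 4.081e+08, i.e. 86.11 dB(A).
To meet 88 dB(A) overall, the treated grinder may contribute at most 10^(88/10) − 4.081e+08 = 2.229e+08, i.e. 83.48 dB(A).
Required insertion loss = 89 − 83.48 = 5.52 dB.

6 dB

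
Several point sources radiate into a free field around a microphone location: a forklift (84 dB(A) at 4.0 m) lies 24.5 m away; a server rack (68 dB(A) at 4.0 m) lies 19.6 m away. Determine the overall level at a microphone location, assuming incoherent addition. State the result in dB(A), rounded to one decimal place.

First find each source's level at the receiver (point-source: −20·log₁₀(r/r_ref)), then combine on an intensity basis.
forklift: 84 − 20·log₁₀(24.5/4.0) = 84 − 15.74 = 68.26 dB(A).
server rack: 68 − 20·log₁₀(19.6/4.0) = 68 − 13.80 = 54.20 dB(A).
Σ 10^(L/10) = 6.958e+06 → L_total = 10·log₁₀(6.958e+06) = 68.43 dB(A).

68.4 dB(A)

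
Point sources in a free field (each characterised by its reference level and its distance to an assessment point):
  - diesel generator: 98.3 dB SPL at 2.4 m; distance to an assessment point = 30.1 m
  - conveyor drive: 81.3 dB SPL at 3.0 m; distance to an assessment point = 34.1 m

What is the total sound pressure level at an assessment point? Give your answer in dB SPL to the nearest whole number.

76 dB SPL

First find each source's level at the receiver (point-source: −20·log₁₀(r/r_ref)), then combine on an intensity basis.
diesel generator: 98.3 − 20·log₁₀(30.1/2.4) = 98.3 − 21.97 = 76.33 dB SPL.
conveyor drive: 81.3 − 20·log₁₀(34.1/3.0) = 81.3 − 21.11 = 60.19 dB SPL.
Σ 10^(L/10) = 4.403e+07 → L_total = 10·log₁₀(4.403e+07) = 76.44 dB SPL.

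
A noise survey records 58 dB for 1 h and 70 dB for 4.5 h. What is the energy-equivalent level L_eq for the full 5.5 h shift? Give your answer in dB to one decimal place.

69.2 dB

Weight each interval's intensity by its duration and average over T = 5.5 h:
Σ tᵢ·10^(Lᵢ/10) = 1·10^(58/10) + 4.5·10^(70/10) = 4.563e+07.
L_eq = 10·log₁₀(4.563e+07/5.5) = 69.19 dB.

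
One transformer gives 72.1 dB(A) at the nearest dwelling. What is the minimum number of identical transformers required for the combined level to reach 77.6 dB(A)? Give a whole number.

4

The shortfall is 77.6 − 72.1 = 5.5 dB, and N units add 10·log₁₀ N, so need 10·log₁₀ N ≥ 5.5.
N ≥ 10^(5.5/10) = 3.548, so N = 4.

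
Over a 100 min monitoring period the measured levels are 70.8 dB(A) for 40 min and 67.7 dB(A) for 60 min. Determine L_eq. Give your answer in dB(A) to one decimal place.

69.2 dB(A)

The energy average is taken in the linear domain: L_eq = 10·log₁₀[(Σ tᵢ·10^(Lᵢ/10))/T], T = 100 min.
Σ tᵢ·10^(Lᵢ/10) = 40·10^(70.8/10) + 60·10^(67.7/10) = 8.342e+08.
L_eq = 10·log₁₀(8.342e+08/100) = 69.21 dB(A).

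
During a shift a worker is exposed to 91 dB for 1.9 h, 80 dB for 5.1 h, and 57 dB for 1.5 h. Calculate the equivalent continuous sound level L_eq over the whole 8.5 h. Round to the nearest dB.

The energy average is taken in the linear domain: L_eq = 10·log₁₀[(Σ tᵢ·10^(Lᵢ/10))/T], T = 8.5 h.
Σ tᵢ·10^(Lᵢ/10) = 1.9·10^(91/10) + 5.1·10^(80/10) + 1.5·10^(57/10) = 2.903e+09.
L_eq = 10·log₁₀(2.903e+09/8.5) = 85.33 dB.

85 dB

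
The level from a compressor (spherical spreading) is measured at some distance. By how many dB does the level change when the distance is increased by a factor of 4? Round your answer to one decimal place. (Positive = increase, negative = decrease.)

Point-source spreading: ΔL = −20·log₁₀(r₂/r₁).
ΔL = −20·log₁₀(4) = -12.04 dB.

-12.0 dB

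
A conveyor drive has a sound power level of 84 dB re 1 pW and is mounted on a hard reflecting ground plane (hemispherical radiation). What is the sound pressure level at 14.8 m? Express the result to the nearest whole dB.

53 dB

Free-field hemispherical radiation: L_p = L_w − 10·log₁₀(2π·r²), r = 14.8 m.
2π·r² = 1376 m², 10·log₁₀ of that is 31.387 dB.
L_p = 84 − 31.387 = 52.61 dB.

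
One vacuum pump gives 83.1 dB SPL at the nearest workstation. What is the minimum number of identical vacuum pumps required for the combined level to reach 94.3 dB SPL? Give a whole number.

14

The shortfall is 94.3 − 83.1 = 11.2 dB, and N units add 10·log₁₀ N, so need 10·log₁₀ N ≥ 11.2.
N ≥ 10^(11.2/10) = 13.183, so N = 14.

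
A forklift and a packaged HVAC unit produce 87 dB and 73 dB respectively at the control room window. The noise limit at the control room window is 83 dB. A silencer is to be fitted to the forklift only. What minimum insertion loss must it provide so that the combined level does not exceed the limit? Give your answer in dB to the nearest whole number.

The untreated sources together contribute 10^(73/10) = 1.995e+07, i.e. 73.00 dB.
The limit corresponds to 10^(83/10) = 1.995e+08; subtracting the fixed part leaves 1.796e+08 for the forklift, i.e. 82.54 dB.
So the forklift must be reduced from 87 to 82.54 dB: IL = 4.46 dB.

4 dB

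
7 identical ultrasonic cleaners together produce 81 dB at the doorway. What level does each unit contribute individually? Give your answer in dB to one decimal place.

For N identical incoherent sources L_total = L₁ + 10·log₁₀ N, so L₁ = 81 − 10·log₁₀(7) = 81 − 8.451.

72.5 dB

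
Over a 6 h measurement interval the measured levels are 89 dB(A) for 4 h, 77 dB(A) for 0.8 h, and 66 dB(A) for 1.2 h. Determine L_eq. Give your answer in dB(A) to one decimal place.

87.3 dB(A)

The energy average is taken in the linear domain: L_eq = 10·log₁₀[(Σ tᵢ·10^(Lᵢ/10))/T], T = 6 h.
Σ tᵢ·10^(Lᵢ/10) = 4·10^(89/10) + 0.8·10^(77/10) + 1.2·10^(66/10) = 3.222e+09.
L_eq = 10·log₁₀(3.222e+09/6) = 87.30 dB(A).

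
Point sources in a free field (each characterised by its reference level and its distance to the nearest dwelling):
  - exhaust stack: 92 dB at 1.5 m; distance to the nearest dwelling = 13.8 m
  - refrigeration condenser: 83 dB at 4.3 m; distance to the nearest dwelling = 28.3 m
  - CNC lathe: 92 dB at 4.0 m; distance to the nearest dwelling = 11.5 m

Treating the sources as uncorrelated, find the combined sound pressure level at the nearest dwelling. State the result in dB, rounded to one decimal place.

Apply inverse-square spreading to bring every level to the receiver, then sum 10^(L/10).
exhaust stack: 92 − 20·log₁₀(13.8/1.5) = 92 − 19.28 = 72.72 dB.
refrigeration condenser: 83 − 20·log₁₀(28.3/4.3) = 83 − 16.37 = 66.63 dB.
CNC lathe: 92 − 20·log₁₀(11.5/4.0) = 92 − 9.17 = 82.83 dB.
Σ 10^(L/10) = 2.151e+08 → L_total = 10·log₁₀(2.151e+08) = 83.33 dB.

83.3 dB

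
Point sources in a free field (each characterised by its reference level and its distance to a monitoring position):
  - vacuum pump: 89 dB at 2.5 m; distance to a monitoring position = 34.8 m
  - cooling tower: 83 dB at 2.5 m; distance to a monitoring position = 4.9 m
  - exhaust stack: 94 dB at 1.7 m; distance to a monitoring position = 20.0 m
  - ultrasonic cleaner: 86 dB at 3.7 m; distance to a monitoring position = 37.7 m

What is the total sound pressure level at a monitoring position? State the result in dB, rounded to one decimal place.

First find each source's level at the receiver (point-source: −20·log₁₀(r/r_ref)), then combine on an intensity basis.
vacuum pump: 89 − 20·log₁₀(34.8/2.5) = 89 − 22.87 = 66.13 dB.
cooling tower: 83 − 20·log₁₀(4.9/2.5) = 83 − 5.85 = 77.15 dB.
exhaust stack: 94 − 20·log₁₀(20.0/1.7) = 94 − 21.41 = 72.59 dB.
ultrasonic cleaner: 86 − 20·log₁₀(37.7/3.7) = 86 − 20.16 = 65.84 dB.
Σ 10^(L/10) = 7.802e+07 → L_total = 10·log₁₀(7.802e+07) = 78.92 dB.

78.9 dB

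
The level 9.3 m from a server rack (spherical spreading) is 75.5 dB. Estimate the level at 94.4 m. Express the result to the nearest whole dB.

Spherical spreading from a point source gives a 20·log₁₀(r₂/r₁) drop.
L₂ = 75.5 − 20·log₁₀(94.4/9.3) = 75.5 − 20.130 = 55.37 dB.

55 dB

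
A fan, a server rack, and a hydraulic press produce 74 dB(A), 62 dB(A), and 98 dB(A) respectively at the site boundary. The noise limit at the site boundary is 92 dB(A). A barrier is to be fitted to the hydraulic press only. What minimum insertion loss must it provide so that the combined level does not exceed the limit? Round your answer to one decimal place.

6.1 dB

The untreated sources together contribute 10^(74/10) + 10^(62/10) = 2.670e+07, i.e. 74.27 dB(A).
The limit corresponds to 10^(92/10) = 1.585e+09; subtracting the fixed part leaves 1.558e+09 for the hydraulic press, i.e. 91.93 dB(A).
Required insertion loss = 98 − 91.93 = 6.07 dB.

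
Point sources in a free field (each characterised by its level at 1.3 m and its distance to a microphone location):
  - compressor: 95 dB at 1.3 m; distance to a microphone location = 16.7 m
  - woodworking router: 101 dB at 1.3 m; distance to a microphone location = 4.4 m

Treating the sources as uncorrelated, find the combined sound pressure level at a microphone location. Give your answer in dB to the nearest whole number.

90 dB

Apply inverse-square spreading to bring every level to the receiver, then sum 10^(L/10).
compressor: 95 − 20·log₁₀(16.7/1.3) = 95 − 22.18 = 72.82 dB.
woodworking router: 101 − 20·log₁₀(4.4/1.3) = 101 − 10.59 = 90.41 dB.
Σ 10^(L/10) = 1.118e+09 → L_total = 10·log₁₀(1.118e+09) = 90.48 dB.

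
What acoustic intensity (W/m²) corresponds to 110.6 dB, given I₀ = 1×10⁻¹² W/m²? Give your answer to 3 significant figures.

0.115 W/m²

L = 10·log₁₀(I/I₀) ⇒ I = I₀·10^(L/10) = 10⁻¹² × 10^11.06.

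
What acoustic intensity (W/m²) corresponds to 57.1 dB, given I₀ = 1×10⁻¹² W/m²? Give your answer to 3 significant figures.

5.13e-07 W/m²

L = 10·log₁₀(I/I₀) ⇒ I = I₀·10^(L/10) = 10⁻¹² × 10^5.71.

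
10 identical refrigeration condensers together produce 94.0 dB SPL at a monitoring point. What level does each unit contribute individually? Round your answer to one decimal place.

10 equal contributions raise the level by 10·log₁₀ 10 = 10.000 dB, so each unit alone gives 94.0 − 10.000.

84.0 dB SPL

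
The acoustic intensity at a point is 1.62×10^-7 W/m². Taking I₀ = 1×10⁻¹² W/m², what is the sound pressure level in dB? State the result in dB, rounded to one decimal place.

52.1 dB

I/I₀ = 1.62×10^-7/10⁻¹² = 1.62×10^5, and L = 10·log₁₀(I/I₀).
L = 10·(0.2095 + 5) = 52.10 dB.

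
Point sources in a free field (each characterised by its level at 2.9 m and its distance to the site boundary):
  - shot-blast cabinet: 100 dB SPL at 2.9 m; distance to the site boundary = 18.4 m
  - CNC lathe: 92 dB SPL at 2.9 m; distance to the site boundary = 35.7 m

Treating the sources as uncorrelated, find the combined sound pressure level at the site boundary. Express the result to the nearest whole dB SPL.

84 dB SPL

Apply inverse-square spreading to bring every level to the receiver, then sum 10^(L/10).
shot-blast cabinet: 100 − 20·log₁₀(18.4/2.9) = 100 − 16.05 = 83.95 dB SPL.
CNC lathe: 92 − 20·log₁₀(35.7/2.9) = 92 − 21.81 = 70.19 dB SPL.
Σ 10^(L/10) = 2.589e+08 → L_total = 10·log₁₀(2.589e+08) = 84.13 dB SPL.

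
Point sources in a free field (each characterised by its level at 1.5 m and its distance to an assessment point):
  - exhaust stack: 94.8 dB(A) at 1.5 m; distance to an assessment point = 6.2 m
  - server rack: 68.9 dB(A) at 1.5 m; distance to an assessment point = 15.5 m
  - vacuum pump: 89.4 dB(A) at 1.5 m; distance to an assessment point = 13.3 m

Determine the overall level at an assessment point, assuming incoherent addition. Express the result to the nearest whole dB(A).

First find each source's level at the receiver (point-source: −20·log₁₀(r/r_ref)), then combine on an intensity basis.
exhaust stack: 94.8 − 20·log₁₀(6.2/1.5) = 94.8 − 12.33 = 82.47 dB(A).
server rack: 68.9 − 20·log₁₀(15.5/1.5) = 68.9 − 20.28 = 48.62 dB(A).
vacuum pump: 89.4 − 20·log₁₀(13.3/1.5) = 89.4 − 18.96 = 70.44 dB(A).
Σ 10^(L/10) = 1.879e+08 → L_total = 10·log₁₀(1.879e+08) = 82.74 dB(A).

83 dB(A)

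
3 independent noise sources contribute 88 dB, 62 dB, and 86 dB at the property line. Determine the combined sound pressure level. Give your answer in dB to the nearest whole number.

Incoherent sources combine by intensity addition: L_total = 10·log₁₀(Σ 10^(L_i/10)).
Σ 10^(L/10) = 10^(88/10) + 10^(62/10) + 10^(86/10) = 1.031e+09.
L_total = 10·log₁₀(1.031e+09) = 90.13 dB.

90 dB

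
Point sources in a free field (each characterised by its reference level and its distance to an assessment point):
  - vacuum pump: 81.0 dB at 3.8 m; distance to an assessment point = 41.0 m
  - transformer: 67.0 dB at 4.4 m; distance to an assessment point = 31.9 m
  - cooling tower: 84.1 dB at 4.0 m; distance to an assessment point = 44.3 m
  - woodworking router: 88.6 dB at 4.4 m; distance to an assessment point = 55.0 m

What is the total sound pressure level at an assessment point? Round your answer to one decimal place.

First find each source's level at the receiver (point-source: −20·log₁₀(r/r_ref)), then combine on an intensity basis.
vacuum pump: 81.0 − 20·log₁₀(41.0/3.8) = 81.0 − 20.66 = 60.34 dB.
transformer: 67.0 − 20·log₁₀(31.9/4.4) = 67.0 − 17.21 = 49.79 dB.
cooling tower: 84.1 − 20·log₁₀(44.3/4.0) = 84.1 − 20.89 = 63.21 dB.
woodworking router: 88.6 − 20·log₁₀(55.0/4.4) = 88.6 − 21.94 = 66.66 dB.
Σ 10^(L/10) = 7.909e+06 → L_total = 10·log₁₀(7.909e+06) = 68.98 dB.

69.0 dB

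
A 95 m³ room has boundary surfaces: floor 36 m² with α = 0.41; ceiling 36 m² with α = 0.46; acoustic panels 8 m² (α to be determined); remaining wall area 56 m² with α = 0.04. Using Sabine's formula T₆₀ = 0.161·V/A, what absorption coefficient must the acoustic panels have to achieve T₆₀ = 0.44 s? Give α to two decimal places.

From T₆₀ = 0.161·V/A, the target T₆₀ = 0.44 s needs A = 0.161·95/0.44 = 34.76 m².
Absorption from the other surfaces = 36·0.41 + 36·0.46 + 56·0.04 = 33.56 m², so the acoustic panels must supply 1.20 m² over 8 m².
α = 1.20/8 = 0.150.

0.15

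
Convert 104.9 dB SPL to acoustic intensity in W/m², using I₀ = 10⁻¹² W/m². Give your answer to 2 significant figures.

0.031 W/m²

I = I₀·10^(L/10) = 10⁻¹² × 10^(104.9/10) = 10^(-1.510).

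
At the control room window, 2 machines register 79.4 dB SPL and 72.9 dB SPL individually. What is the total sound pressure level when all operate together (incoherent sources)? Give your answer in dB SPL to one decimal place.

80.3 dB SPL

For uncorrelated sources the intensities add, so convert each level to linear form, sum, and take 10·log₁₀ of the total.
Σ 10^(L/10) = 10^(79.4/10) + 10^(72.9/10) = 1.066e+08.
L_total = 10·log₁₀(1.066e+08) = 80.28 dB SPL.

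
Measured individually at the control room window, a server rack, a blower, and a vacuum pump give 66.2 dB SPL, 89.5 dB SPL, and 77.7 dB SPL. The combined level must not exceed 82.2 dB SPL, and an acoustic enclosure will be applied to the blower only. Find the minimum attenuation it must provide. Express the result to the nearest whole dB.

9 dB

Fixed contribution from the other sources: Σ 10^(L/10) = 10^(66.2/10) + 10^(77.7/10) = 6.305e+07 (78.00 dB SPL).
The limit corresponds to 10^(82.2/10) = 1.660e+08; subtracting the fixed part leaves 1.029e+08 for the blower, i.e. 80.12 dB SPL.
Required insertion loss = 89.5 − 80.12 = 9.38 dB.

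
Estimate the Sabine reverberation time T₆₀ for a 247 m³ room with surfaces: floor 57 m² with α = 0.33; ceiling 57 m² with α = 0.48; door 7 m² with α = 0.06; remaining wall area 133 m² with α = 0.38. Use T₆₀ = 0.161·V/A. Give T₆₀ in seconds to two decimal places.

Summing Sᵢαᵢ: 57·0.33 + 57·0.48 + 7·0.06 + 133·0.38 = 97.13 m².
T₆₀ = 0.161 × 247 / 97.13 = 0.409 s.

0.41 s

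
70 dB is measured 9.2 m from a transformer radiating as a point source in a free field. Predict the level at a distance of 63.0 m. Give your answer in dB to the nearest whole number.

For a point source, L₂ = L₁ − 20·log₁₀(r₂/r₁).
L₂ = 70 − 20·log₁₀(63.0/9.2) = 70 − 16.711 = 53.29 dB.

53 dB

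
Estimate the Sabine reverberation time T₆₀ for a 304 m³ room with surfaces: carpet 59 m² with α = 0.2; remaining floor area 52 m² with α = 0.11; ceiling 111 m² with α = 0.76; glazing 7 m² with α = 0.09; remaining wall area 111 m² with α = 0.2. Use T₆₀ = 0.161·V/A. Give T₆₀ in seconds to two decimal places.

0.39 s

A = Σ Sᵢαᵢ = 59·0.2 + 52·0.11 + 111·0.76 + 7·0.09 + 111·0.2 = 124.71 m².
T₆₀ = 0.161 × 304 / 124.71 = 0.392 s.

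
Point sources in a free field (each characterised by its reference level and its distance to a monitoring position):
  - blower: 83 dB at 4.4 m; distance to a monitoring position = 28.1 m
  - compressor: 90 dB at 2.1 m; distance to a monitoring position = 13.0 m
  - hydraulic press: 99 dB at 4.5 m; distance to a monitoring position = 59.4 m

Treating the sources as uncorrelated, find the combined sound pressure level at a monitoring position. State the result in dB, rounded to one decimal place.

Propagate each source to the receiver with L = L_ref − 20·log₁₀(r/r_ref), then add intensities.
blower: 83 − 20·log₁₀(28.1/4.4) = 83 − 16.11 = 66.89 dB.
compressor: 90 − 20·log₁₀(13.0/2.1) = 90 − 15.83 = 74.17 dB.
hydraulic press: 99 − 20·log₁₀(59.4/4.5) = 99 − 22.41 = 76.59 dB.
Σ 10^(L/10) = 7.657e+07 → L_total = 10·log₁₀(7.657e+07) = 78.84 dB.

78.8 dB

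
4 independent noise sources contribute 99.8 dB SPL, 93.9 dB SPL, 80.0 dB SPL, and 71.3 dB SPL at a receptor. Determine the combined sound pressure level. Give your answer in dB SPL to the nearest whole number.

For uncorrelated sources the intensities add, so convert each level to linear form, sum, and take 10·log₁₀ of the total.
Σ 10^(L/10) = 10^(99.8/10) + 10^(93.9/10) + 10^(80.0/10) + 10^(71.3/10) = 1.212e+10.
L_total = 10·log₁₀(1.212e+10) = 100.83 dB SPL.

101 dB SPL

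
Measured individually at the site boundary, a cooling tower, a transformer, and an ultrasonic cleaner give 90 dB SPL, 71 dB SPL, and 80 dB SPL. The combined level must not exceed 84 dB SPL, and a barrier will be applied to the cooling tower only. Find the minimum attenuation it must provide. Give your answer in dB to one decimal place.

Everything except the cooling tower sums to 10^(71/10) + 10^(80/10) = 1.126e+08 in linear terms, 80.51 dB SPL.
The limit corresponds to 10^(84/10) = 2.512e+08; subtracting the fixed part leaves 1.386e+08 for the cooling tower, i.e. 81.42 dB SPL.
So the cooling tower must be reduced from 90 to 81.42 dB SPL: IL = 8.58 dB.

8.6 dB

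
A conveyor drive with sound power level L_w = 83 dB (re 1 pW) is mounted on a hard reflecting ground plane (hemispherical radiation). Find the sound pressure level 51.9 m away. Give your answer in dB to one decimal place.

Free-field hemispherical radiation: L_p = L_w − 10·log₁₀(2π·r²), r = 51.9 m.
2π·r² = 1.692e+04 m², 10·log₁₀ of that is 42.285 dB.
L_p = 83 − 42.285 = 40.71 dB.

40.7 dB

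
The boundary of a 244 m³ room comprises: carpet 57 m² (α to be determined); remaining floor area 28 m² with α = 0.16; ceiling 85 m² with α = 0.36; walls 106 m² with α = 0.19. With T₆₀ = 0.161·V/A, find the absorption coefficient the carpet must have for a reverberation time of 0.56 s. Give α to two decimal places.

0.26

A = 0.161·V/T₆₀ = 0.161·244/0.56 = 70.15 m² sabins.
Absorption from the other surfaces = 28·0.16 + 85·0.36 + 106·0.19 = 55.22 m², so the carpet must supply 14.93 m² over 57 m².
α = 14.93/57 = 0.262.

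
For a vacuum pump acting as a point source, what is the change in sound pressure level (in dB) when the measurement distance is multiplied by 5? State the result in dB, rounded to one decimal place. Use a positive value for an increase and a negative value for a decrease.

Point-source spreading: ΔL = −20·log₁₀(r₂/r₁).
ΔL = −20·log₁₀(5) = -13.98 dB.

-14.0 dB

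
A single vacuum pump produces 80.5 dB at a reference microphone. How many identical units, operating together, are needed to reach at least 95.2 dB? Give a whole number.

30

The shortfall is 95.2 − 80.5 = 14.7 dB, and N units add 10·log₁₀ N, so need 10·log₁₀ N ≥ 14.7.
N ≥ 10^(14.7/10) = 29.512, so N = 30.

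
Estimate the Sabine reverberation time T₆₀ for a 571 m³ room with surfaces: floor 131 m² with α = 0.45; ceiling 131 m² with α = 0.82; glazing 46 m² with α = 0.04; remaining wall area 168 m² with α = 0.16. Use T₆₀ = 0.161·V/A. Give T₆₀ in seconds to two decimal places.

0.47 s

Summing Sᵢαᵢ: 131·0.45 + 131·0.82 + 46·0.04 + 168·0.16 = 195.09 m².
T₆₀ = 0.161·V/A = 0.161·571/195.09 = 0.471 s.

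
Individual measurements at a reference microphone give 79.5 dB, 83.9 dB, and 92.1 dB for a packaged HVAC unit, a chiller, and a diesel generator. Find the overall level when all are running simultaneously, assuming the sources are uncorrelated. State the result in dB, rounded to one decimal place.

92.9 dB

Incoherent sources combine by intensity addition: L_total = 10·log₁₀(Σ 10^(L_i/10)).
Σ 10^(L/10) = 10^(79.5/10) + 10^(83.9/10) + 10^(92.1/10) = 1.956e+09.
L_total = 10·log₁₀(1.956e+09) = 92.91 dB.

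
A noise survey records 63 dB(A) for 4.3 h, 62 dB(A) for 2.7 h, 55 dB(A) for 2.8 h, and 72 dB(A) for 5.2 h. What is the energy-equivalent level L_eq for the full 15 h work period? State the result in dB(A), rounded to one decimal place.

68.1 dB(A)

Weight each interval's intensity by its duration and average over T = 15 h:
Σ tᵢ·10^(Lᵢ/10) = 4.3·10^(63/10) + 2.7·10^(62/10) + 2.8·10^(55/10) + 5.2·10^(72/10) = 9.616e+07.
L_eq = 10·log₁₀(9.616e+07/15) = 68.07 dB(A).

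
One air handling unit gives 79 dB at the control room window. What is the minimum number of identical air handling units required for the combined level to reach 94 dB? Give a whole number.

32

The shortfall is 94 − 79 = 15.0 dB, and N units add 10·log₁₀ N, so need 10·log₁₀ N ≥ 15.0.
N ≥ 10^(15.0/10) = 31.623, so N = 32.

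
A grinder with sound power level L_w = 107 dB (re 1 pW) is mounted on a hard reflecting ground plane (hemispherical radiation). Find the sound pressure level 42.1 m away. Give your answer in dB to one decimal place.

L_p = L_w − 10·log₁₀(2π·r²) with r = 42.1 m.
2π·r² = 1.114e+04 m², 10·log₁₀ of that is 40.467 dB.
L_p = 107 − 40.467 = 66.53 dB.

66.5 dB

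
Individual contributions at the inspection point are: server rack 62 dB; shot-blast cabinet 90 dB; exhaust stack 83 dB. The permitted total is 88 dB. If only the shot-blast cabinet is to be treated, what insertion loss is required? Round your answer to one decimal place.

The untreated sources together contribute 10^(62/10) + 10^(83/10) = 2.011e+08, i.e. 83.03 dB.
To meet 88 dB overall, the treated shot-blast cabinet may contribute at most 10^(88/10) − 2.011e+08 = 4.298e+08, i.e. 86.33 dB.
So the shot-blast cabinet must be reduced from 90 to 86.33 dB: IL = 3.67 dB.

3.7 dB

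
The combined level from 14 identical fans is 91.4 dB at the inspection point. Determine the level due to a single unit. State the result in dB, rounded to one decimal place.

14 equal contributions raise the level by 10·log₁₀ 14 = 11.461 dB, so each unit alone gives 91.4 − 11.461.

79.9 dB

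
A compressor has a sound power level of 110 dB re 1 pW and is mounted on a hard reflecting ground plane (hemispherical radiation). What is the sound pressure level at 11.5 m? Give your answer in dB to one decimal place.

L_p = L_w − 10·log₁₀(2π·r²) with r = 11.5 m.
2π·r² = 831 m², 10·log₁₀ of that is 29.196 dB.
L_p = 110 − 29.196 = 80.80 dB.

80.8 dB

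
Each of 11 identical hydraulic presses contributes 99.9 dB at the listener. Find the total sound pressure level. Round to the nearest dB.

With 11 equal, uncorrelated contributions the intensity is 11× that of one unit, giving a rise of 10·log₁₀ 11.
L_total = 99.9 + 10·log₁₀(11) = 99.9 + 10.414 = 110.31 dB.

110 dB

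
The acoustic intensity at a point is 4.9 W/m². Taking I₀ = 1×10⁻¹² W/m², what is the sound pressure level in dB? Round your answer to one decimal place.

Dividing by I₀ shifts the exponent by 12: I/I₀ = 4.9×10^12.
L = 10·(0.6902 + 12) = 126.90 dB.

126.9 dB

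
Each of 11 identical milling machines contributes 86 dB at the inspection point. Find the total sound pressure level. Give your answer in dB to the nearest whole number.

With 11 equal, uncorrelated contributions the intensity is 11× that of one unit, giving a rise of 10·log₁₀ 11.
L_total = 86 + 10·log₁₀(11) = 86 + 10.414 = 96.41 dB.

96 dB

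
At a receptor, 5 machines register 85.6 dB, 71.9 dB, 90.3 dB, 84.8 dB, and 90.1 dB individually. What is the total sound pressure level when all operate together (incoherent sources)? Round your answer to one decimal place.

For uncorrelated sources the intensities add, so convert each level to linear form, sum, and take 10·log₁₀ of the total.
Σ 10^(L/10) = 10^(85.6/10) + 10^(71.9/10) + 10^(90.3/10) + 10^(84.8/10) + 10^(90.1/10) = 2.775e+09.
L_total = 10·log₁₀(2.775e+09) = 94.43 dB.

94.4 dB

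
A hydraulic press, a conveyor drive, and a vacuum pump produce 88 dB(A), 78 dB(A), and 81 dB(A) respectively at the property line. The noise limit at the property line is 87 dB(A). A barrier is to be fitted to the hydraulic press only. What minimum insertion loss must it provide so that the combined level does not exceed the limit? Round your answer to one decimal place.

The untreated sources together contribute 10^(78/10) + 10^(81/10) = 1.890e+08, i.e. 82.76 dB(A).
The limit corresponds to 10^(87/10) = 5.012e+08; subtracting the fixed part leaves 3.122e+08 for the hydraulic press, i.e. 84.94 dB(A).
So the hydraulic press must be reduced from 88 to 84.94 dB(A): IL = 3.06 dB.

3.1 dB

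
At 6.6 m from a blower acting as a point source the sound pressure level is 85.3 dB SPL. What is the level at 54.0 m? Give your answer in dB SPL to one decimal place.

67.0 dB SPL

Spherical spreading from a point source gives a 20·log₁₀(r₂/r₁) drop.
L₂ = 85.3 − 20·log₁₀(54.0/6.6) = 85.3 − 18.257 = 67.04 dB SPL.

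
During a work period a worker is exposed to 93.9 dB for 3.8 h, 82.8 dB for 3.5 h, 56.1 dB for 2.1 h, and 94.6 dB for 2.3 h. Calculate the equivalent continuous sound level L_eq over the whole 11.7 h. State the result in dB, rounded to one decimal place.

Weight each interval's intensity by its duration and average over T = 11.7 h:
Σ tᵢ·10^(Lᵢ/10) = 3.8·10^(93.9/10) + 3.5·10^(82.8/10) + 2.1·10^(56.1/10) + 2.3·10^(94.6/10) = 1.663e+10.
L_eq = 10·log₁₀(1.663e+10/11.7) = 91.53 dB.

91.5 dB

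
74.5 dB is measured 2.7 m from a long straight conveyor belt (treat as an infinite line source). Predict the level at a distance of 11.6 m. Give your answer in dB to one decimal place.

Line-source attenuation: ΔL = 10·log₁₀(r₂/r₁) = 10·log₁₀(11.6/2.7) = 6.331 dB.
L₂ = 74.5 − 10·log₁₀(11.6/2.7) = 74.5 − 6.331 = 68.17 dB.

68.2 dB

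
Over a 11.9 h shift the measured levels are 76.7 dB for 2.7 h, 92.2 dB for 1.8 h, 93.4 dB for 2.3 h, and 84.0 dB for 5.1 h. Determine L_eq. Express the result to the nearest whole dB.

L_eq = 10·log₁₀[(1/T)·Σ tᵢ·10^(Lᵢ/10)] with T = 11.9 h.
Σ tᵢ·10^(Lᵢ/10) = 2.7·10^(76.7/10) + 1.8·10^(92.2/10) + 2.3·10^(93.4/10) + 5.1·10^(84.0/10) = 9.426e+09.
L_eq = 10·log₁₀(9.426e+09/11.9) = 88.99 dB.

89 dB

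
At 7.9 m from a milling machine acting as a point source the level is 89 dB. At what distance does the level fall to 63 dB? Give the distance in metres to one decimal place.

For a point source L₁ − L₂ = 20·log₁₀(r₂/r₁), so r₂ = r₁·10^((L₁−L₂)/20).
r₂ = 7.9·10^((89−63)/20) = 7.9·10^(26.0/20) = 157.63 m.

157.6 m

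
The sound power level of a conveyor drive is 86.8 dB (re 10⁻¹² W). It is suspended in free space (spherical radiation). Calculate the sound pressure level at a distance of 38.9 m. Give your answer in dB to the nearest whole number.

L_p = L_w − 10·log₁₀(4π·r²) with r = 38.9 m.
4π·r² = 1.902e+04 m², 10·log₁₀ of that is 42.791 dB.
L_p = 86.8 − 42.791 = 44.01 dB.

44 dB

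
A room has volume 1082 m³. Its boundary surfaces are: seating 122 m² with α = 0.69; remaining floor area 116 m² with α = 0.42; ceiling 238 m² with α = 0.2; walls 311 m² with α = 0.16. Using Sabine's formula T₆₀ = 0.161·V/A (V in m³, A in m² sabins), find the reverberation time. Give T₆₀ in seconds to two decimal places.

Total absorption A = 122·0.69 + 116·0.42 + 238·0.2 + 311·0.16 = 230.26 m² sabins.
T₆₀ = 0.161·V/A = 0.161·1082/230.26 = 0.757 s.

0.76 s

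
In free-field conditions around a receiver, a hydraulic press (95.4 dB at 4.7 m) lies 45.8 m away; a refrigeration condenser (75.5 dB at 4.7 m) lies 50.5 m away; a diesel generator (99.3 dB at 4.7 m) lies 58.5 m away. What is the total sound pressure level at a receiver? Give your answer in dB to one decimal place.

First find each source's level at the receiver (point-source: −20·log₁₀(r/r_ref)), then combine on an intensity basis.
hydraulic press: 95.4 − 20·log₁₀(45.8/4.7) = 95.4 − 19.78 = 75.62 dB.
refrigeration condenser: 75.5 − 20·log₁₀(50.5/4.7) = 75.5 − 20.62 = 54.88 dB.
diesel generator: 99.3 − 20·log₁₀(58.5/4.7) = 99.3 − 21.90 = 77.40 dB.
Σ 10^(L/10) = 9.176e+07 → L_total = 10·log₁₀(9.176e+07) = 79.63 dB.

79.6 dB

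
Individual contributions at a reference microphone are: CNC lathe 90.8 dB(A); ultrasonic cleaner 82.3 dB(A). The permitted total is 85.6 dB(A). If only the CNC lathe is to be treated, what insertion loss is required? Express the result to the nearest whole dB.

8 dB

Everything except the CNC lathe sums to 10^(82.3/10) = 1.698e+08 in linear terms, 82.30 dB(A).
The limit corresponds to 10^(85.6/10) = 3.631e+08; subtracting the fixed part leaves 1.933e+08 for the CNC lathe, i.e. 82.86 dB(A).
Required insertion loss = 90.8 − 82.86 = 7.94 dB.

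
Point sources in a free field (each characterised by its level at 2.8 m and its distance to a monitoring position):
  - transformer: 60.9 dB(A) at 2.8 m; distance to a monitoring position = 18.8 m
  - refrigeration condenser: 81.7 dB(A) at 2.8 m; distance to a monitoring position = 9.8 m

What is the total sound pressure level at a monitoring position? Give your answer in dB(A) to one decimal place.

First find each source's level at the receiver (point-source: −20·log₁₀(r/r_ref)), then combine on an intensity basis.
transformer: 60.9 − 20·log₁₀(18.8/2.8) = 60.9 − 16.54 = 44.36 dB(A).
refrigeration condenser: 81.7 − 20·log₁₀(9.8/2.8) = 81.7 − 10.88 = 70.82 dB(A).
Σ 10^(L/10) = 1.210e+07 → L_total = 10·log₁₀(1.210e+07) = 70.83 dB(A).

70.8 dB(A)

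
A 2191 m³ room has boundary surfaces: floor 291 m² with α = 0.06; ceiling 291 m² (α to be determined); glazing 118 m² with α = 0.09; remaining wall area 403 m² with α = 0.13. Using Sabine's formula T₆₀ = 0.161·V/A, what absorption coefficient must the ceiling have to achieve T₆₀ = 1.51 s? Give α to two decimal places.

Required total absorption A = 0.161·2191/1.51 = 233.61 m².
Absorption from the other surfaces = 291·0.06 + 118·0.09 + 403·0.13 = 80.47 m², so the ceiling must supply 153.14 m² over 291 m².
α = 153.14/291 = 0.526.

0.53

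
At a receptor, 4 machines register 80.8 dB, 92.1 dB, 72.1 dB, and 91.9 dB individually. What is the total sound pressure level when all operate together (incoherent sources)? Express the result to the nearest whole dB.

95 dB

For uncorrelated sources the intensities add, so convert each level to linear form, sum, and take 10·log₁₀ of the total.
Σ 10^(L/10) = 10^(80.8/10) + 10^(92.1/10) + 10^(72.1/10) + 10^(91.9/10) = 3.307e+09.
L_total = 10·log₁₀(3.307e+09) = 95.19 dB.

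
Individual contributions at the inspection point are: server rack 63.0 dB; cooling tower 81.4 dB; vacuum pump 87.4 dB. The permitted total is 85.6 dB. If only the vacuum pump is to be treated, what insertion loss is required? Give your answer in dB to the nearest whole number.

4 dB

Everything except the vacuum pump sums to 10^(63.0/10) + 10^(81.4/10) = 1.400e+08 in linear terms, 81.46 dB.
To meet 85.6 dB overall, the treated vacuum pump may contribute at most 10^(85.6/10) − 1.400e+08 = 2.230e+08, i.e. 83.48 dB.
So the vacuum pump must be reduced from 87.4 to 83.48 dB: IL = 3.92 dB.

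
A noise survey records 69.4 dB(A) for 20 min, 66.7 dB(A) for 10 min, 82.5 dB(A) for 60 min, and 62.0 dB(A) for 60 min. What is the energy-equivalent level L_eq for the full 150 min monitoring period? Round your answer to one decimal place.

L_eq = 10·log₁₀[(1/T)·Σ tᵢ·10^(Lᵢ/10)] with T = 150 min.
Σ tᵢ·10^(Lᵢ/10) = 20·10^(69.4/10) + 10·10^(66.7/10) + 60·10^(82.5/10) + 60·10^(62.0/10) = 1.099e+10.
L_eq = 10·log₁₀(1.099e+10/150) = 78.65 dB(A).

78.6 dB(A)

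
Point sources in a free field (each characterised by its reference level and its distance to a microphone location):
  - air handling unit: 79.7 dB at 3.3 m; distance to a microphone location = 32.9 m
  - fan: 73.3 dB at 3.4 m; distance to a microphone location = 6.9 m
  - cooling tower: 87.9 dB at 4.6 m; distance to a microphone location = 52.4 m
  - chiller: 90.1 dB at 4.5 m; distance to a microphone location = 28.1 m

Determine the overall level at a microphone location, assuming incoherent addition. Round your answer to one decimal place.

Apply inverse-square spreading to bring every level to the receiver, then sum 10^(L/10).
air handling unit: 79.7 − 20·log₁₀(32.9/3.3) = 79.7 − 19.97 = 59.73 dB.
fan: 73.3 − 20·log₁₀(6.9/3.4) = 73.3 − 6.15 = 67.15 dB.
cooling tower: 87.9 − 20·log₁₀(52.4/4.6) = 87.9 − 21.13 = 66.77 dB.
chiller: 90.1 − 20·log₁₀(28.1/4.5) = 90.1 − 15.91 = 74.19 dB.
Σ 10^(L/10) = 3.712e+07 → L_total = 10·log₁₀(3.712e+07) = 75.70 dB.

75.7 dB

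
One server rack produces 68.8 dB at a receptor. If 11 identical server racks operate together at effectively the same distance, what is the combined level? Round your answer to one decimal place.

79.2 dB

L_total = L₁ + 10·log₁₀ N for N identical incoherent sources.
L_total = 68.8 + 10·log₁₀(11) = 68.8 + 10.414 = 79.21 dB.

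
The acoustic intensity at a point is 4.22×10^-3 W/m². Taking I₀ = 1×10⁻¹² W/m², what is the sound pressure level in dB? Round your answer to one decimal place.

96.3 dB

L = 10·log₁₀(I/I₀) = 10·log₁₀(4.22×10^-3/10⁻¹²) = 10·log₁₀(4.22×10^9).
L = 10·(0.6253 + 9) = 96.25 dB.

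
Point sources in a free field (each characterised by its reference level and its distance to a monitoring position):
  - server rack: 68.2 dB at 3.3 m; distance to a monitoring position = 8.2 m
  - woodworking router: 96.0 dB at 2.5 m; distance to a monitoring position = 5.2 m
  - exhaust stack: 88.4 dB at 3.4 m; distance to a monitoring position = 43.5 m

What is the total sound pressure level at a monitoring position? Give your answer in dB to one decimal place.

89.7 dB

First find each source's level at the receiver (point-source: −20·log₁₀(r/r_ref)), then combine on an intensity basis.
server rack: 68.2 − 20·log₁₀(8.2/3.3) = 68.2 − 7.91 = 60.29 dB.
woodworking router: 96.0 − 20·log₁₀(5.2/2.5) = 96.0 − 6.36 = 89.64 dB.
exhaust stack: 88.4 − 20·log₁₀(43.5/3.4) = 88.4 − 22.14 = 66.26 dB.
Σ 10^(L/10) = 9.255e+08 → L_total = 10·log₁₀(9.255e+08) = 89.66 dB.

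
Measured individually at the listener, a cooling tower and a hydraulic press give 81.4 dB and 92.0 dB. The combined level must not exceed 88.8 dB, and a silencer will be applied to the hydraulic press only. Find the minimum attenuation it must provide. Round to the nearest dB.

Fixed contribution from the other source: Σ 10^(L/10) = 10^(81.4/10) = 1.380e+08 (81.40 dB).
To meet 88.8 dB overall, the treated hydraulic press may contribute at most 10^(88.8/10) − 1.380e+08 = 6.205e+08, i.e. 87.93 dB.
So the hydraulic press must be reduced from 92.0 to 87.93 dB: IL = 4.07 dB.

4 dB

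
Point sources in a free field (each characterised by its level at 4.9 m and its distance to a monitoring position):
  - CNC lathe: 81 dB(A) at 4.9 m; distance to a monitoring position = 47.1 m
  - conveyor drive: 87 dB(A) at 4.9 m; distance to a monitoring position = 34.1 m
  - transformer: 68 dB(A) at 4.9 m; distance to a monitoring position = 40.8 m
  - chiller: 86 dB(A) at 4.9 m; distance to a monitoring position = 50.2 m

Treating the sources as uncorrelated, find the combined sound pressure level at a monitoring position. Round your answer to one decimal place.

Apply inverse-square spreading to bring every level to the receiver, then sum 10^(L/10).
CNC lathe: 81 − 20·log₁₀(47.1/4.9) = 81 − 19.66 = 61.34 dB(A).
conveyor drive: 87 − 20·log₁₀(34.1/4.9) = 87 − 16.85 = 70.15 dB(A).
transformer: 68 − 20·log₁₀(40.8/4.9) = 68 − 18.41 = 49.59 dB(A).
chiller: 86 − 20·log₁₀(50.2/4.9) = 86 − 20.21 = 65.79 dB(A).
Σ 10^(L/10) = 1.560e+07 → L_total = 10·log₁₀(1.560e+07) = 71.93 dB(A).

71.9 dB(A)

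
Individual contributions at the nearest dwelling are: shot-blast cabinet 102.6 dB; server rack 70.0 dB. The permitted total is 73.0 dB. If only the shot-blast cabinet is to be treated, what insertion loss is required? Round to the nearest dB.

The untreated sources together contribute 10^(70.0/10) = 1.000e+07, i.e. 70.00 dB.
The limit corresponds to 10^(73.0/10) = 1.995e+07; subtracting the fixed part leaves 9.953e+06 for the shot-blast cabinet, i.e. 69.98 dB.
Required insertion loss = 102.6 − 69.98 = 32.62 dB.

33 dB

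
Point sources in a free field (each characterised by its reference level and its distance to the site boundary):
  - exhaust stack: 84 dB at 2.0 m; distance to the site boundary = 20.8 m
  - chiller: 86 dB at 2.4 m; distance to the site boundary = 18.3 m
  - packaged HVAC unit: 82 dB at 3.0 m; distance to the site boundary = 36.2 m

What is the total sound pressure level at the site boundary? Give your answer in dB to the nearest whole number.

70 dB

First find each source's level at the receiver (point-source: −20·log₁₀(r/r_ref)), then combine on an intensity basis.
exhaust stack: 84 − 20·log₁₀(20.8/2.0) = 84 − 20.34 = 63.66 dB.
chiller: 86 − 20·log₁₀(18.3/2.4) = 86 − 17.64 = 68.36 dB.
packaged HVAC unit: 82 − 20·log₁₀(36.2/3.0) = 82 − 21.63 = 60.37 dB.
Σ 10^(L/10) = 1.026e+07 → L_total = 10·log₁₀(1.026e+07) = 70.11 dB.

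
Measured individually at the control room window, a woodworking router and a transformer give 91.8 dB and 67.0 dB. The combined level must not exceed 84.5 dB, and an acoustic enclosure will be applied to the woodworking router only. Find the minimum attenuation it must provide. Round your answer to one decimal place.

7.4 dB

The untreated sources together contribute 10^(67.0/10) = 5.012e+06, i.e. 67.00 dB.
The limit corresponds to 10^(84.5/10) = 2.818e+08; subtracting the fixed part leaves 2.768e+08 for the woodworking router, i.e. 84.42 dB.
So the woodworking router must be reduced from 91.8 to 84.42 dB: IL = 7.38 dB.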